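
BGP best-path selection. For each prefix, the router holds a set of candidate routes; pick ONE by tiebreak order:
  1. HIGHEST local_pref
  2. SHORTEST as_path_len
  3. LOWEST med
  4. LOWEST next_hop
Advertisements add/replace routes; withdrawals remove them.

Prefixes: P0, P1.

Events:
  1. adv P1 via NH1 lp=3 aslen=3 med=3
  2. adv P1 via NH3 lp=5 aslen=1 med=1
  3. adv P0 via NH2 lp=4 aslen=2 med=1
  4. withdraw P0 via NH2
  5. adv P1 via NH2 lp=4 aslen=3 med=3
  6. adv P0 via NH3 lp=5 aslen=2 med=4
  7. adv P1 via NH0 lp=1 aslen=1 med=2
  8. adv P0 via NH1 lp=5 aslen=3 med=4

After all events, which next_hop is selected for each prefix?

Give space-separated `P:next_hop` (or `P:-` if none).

Op 1: best P0=- P1=NH1
Op 2: best P0=- P1=NH3
Op 3: best P0=NH2 P1=NH3
Op 4: best P0=- P1=NH3
Op 5: best P0=- P1=NH3
Op 6: best P0=NH3 P1=NH3
Op 7: best P0=NH3 P1=NH3
Op 8: best P0=NH3 P1=NH3

Answer: P0:NH3 P1:NH3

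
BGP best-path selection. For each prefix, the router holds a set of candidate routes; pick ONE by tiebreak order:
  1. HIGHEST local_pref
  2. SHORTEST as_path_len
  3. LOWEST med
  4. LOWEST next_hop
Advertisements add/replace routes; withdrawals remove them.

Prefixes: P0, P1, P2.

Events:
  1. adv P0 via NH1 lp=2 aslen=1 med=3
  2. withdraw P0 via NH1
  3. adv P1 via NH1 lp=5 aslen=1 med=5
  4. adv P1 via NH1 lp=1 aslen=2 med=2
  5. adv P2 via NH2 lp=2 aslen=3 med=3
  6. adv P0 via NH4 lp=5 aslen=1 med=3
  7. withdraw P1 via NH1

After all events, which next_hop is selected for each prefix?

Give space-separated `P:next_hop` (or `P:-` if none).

Op 1: best P0=NH1 P1=- P2=-
Op 2: best P0=- P1=- P2=-
Op 3: best P0=- P1=NH1 P2=-
Op 4: best P0=- P1=NH1 P2=-
Op 5: best P0=- P1=NH1 P2=NH2
Op 6: best P0=NH4 P1=NH1 P2=NH2
Op 7: best P0=NH4 P1=- P2=NH2

Answer: P0:NH4 P1:- P2:NH2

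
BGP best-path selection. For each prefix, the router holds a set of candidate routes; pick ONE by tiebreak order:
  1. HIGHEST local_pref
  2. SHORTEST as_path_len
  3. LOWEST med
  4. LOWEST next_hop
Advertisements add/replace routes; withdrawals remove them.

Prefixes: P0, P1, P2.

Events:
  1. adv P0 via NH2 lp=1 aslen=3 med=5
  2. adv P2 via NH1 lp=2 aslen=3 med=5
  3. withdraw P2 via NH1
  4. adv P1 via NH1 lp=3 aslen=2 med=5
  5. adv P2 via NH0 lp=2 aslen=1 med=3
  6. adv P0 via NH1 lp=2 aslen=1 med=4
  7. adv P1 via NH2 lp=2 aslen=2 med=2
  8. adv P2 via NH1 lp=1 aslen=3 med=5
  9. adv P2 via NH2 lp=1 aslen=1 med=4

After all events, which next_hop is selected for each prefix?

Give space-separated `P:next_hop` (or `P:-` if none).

Op 1: best P0=NH2 P1=- P2=-
Op 2: best P0=NH2 P1=- P2=NH1
Op 3: best P0=NH2 P1=- P2=-
Op 4: best P0=NH2 P1=NH1 P2=-
Op 5: best P0=NH2 P1=NH1 P2=NH0
Op 6: best P0=NH1 P1=NH1 P2=NH0
Op 7: best P0=NH1 P1=NH1 P2=NH0
Op 8: best P0=NH1 P1=NH1 P2=NH0
Op 9: best P0=NH1 P1=NH1 P2=NH0

Answer: P0:NH1 P1:NH1 P2:NH0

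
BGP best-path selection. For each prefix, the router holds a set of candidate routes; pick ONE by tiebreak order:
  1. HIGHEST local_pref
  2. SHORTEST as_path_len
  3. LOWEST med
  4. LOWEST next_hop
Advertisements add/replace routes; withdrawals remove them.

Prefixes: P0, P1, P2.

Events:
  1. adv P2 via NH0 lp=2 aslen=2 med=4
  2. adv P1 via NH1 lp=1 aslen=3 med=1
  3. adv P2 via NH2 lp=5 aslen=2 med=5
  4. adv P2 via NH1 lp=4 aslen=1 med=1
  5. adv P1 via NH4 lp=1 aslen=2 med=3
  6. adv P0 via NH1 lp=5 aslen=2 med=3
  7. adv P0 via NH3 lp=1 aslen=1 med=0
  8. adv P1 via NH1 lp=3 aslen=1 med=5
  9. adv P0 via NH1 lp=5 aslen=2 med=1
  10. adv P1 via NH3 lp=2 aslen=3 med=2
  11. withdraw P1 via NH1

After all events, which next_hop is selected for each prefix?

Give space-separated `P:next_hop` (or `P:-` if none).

Op 1: best P0=- P1=- P2=NH0
Op 2: best P0=- P1=NH1 P2=NH0
Op 3: best P0=- P1=NH1 P2=NH2
Op 4: best P0=- P1=NH1 P2=NH2
Op 5: best P0=- P1=NH4 P2=NH2
Op 6: best P0=NH1 P1=NH4 P2=NH2
Op 7: best P0=NH1 P1=NH4 P2=NH2
Op 8: best P0=NH1 P1=NH1 P2=NH2
Op 9: best P0=NH1 P1=NH1 P2=NH2
Op 10: best P0=NH1 P1=NH1 P2=NH2
Op 11: best P0=NH1 P1=NH3 P2=NH2

Answer: P0:NH1 P1:NH3 P2:NH2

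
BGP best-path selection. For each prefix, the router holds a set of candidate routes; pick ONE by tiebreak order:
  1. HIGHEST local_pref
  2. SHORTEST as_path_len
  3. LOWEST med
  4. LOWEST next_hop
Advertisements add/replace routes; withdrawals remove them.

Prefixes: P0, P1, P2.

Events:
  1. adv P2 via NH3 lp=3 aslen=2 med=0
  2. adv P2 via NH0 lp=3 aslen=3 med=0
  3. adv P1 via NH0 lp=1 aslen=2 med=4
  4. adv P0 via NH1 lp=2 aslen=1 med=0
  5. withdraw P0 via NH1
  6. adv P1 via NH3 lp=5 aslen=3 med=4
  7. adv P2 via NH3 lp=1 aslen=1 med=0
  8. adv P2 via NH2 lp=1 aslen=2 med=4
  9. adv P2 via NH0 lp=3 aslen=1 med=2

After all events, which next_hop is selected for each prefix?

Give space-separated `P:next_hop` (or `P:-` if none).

Answer: P0:- P1:NH3 P2:NH0

Derivation:
Op 1: best P0=- P1=- P2=NH3
Op 2: best P0=- P1=- P2=NH3
Op 3: best P0=- P1=NH0 P2=NH3
Op 4: best P0=NH1 P1=NH0 P2=NH3
Op 5: best P0=- P1=NH0 P2=NH3
Op 6: best P0=- P1=NH3 P2=NH3
Op 7: best P0=- P1=NH3 P2=NH0
Op 8: best P0=- P1=NH3 P2=NH0
Op 9: best P0=- P1=NH3 P2=NH0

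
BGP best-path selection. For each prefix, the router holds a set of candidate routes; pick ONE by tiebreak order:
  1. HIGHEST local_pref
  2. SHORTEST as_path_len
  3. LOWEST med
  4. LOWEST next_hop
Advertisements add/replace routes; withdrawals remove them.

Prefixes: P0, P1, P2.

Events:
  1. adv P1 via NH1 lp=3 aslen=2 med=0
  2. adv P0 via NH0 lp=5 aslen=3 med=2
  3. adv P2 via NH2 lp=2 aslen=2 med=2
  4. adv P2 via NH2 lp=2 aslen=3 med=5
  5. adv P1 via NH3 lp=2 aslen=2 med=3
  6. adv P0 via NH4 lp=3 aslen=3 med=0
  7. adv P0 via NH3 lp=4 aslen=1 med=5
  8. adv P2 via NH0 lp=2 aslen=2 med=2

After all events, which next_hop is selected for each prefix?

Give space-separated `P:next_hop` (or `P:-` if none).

Answer: P0:NH0 P1:NH1 P2:NH0

Derivation:
Op 1: best P0=- P1=NH1 P2=-
Op 2: best P0=NH0 P1=NH1 P2=-
Op 3: best P0=NH0 P1=NH1 P2=NH2
Op 4: best P0=NH0 P1=NH1 P2=NH2
Op 5: best P0=NH0 P1=NH1 P2=NH2
Op 6: best P0=NH0 P1=NH1 P2=NH2
Op 7: best P0=NH0 P1=NH1 P2=NH2
Op 8: best P0=NH0 P1=NH1 P2=NH0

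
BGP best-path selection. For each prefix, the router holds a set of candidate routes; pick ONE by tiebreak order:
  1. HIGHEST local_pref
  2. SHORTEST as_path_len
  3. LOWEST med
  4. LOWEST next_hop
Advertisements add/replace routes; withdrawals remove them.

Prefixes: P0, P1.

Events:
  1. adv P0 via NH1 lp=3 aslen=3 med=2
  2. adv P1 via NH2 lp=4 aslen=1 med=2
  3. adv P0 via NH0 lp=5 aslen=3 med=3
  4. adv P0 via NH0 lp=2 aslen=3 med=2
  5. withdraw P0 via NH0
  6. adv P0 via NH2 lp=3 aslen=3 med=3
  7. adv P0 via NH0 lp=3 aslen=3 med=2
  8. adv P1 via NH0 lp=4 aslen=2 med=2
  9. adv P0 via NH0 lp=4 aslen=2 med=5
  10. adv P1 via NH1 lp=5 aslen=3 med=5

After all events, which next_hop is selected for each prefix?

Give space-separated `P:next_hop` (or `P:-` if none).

Op 1: best P0=NH1 P1=-
Op 2: best P0=NH1 P1=NH2
Op 3: best P0=NH0 P1=NH2
Op 4: best P0=NH1 P1=NH2
Op 5: best P0=NH1 P1=NH2
Op 6: best P0=NH1 P1=NH2
Op 7: best P0=NH0 P1=NH2
Op 8: best P0=NH0 P1=NH2
Op 9: best P0=NH0 P1=NH2
Op 10: best P0=NH0 P1=NH1

Answer: P0:NH0 P1:NH1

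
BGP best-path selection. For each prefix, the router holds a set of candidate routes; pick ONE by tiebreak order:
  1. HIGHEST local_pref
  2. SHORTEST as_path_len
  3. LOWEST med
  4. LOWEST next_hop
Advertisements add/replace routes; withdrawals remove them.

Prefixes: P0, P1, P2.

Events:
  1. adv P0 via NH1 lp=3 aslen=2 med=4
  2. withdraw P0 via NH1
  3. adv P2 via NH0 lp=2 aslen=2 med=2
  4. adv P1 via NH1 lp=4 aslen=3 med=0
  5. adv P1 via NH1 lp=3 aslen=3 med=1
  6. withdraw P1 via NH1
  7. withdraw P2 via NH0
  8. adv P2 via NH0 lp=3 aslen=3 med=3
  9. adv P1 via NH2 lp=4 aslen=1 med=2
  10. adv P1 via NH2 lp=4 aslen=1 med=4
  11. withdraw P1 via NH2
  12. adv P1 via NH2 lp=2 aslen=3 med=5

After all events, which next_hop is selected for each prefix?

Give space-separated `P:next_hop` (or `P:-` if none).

Op 1: best P0=NH1 P1=- P2=-
Op 2: best P0=- P1=- P2=-
Op 3: best P0=- P1=- P2=NH0
Op 4: best P0=- P1=NH1 P2=NH0
Op 5: best P0=- P1=NH1 P2=NH0
Op 6: best P0=- P1=- P2=NH0
Op 7: best P0=- P1=- P2=-
Op 8: best P0=- P1=- P2=NH0
Op 9: best P0=- P1=NH2 P2=NH0
Op 10: best P0=- P1=NH2 P2=NH0
Op 11: best P0=- P1=- P2=NH0
Op 12: best P0=- P1=NH2 P2=NH0

Answer: P0:- P1:NH2 P2:NH0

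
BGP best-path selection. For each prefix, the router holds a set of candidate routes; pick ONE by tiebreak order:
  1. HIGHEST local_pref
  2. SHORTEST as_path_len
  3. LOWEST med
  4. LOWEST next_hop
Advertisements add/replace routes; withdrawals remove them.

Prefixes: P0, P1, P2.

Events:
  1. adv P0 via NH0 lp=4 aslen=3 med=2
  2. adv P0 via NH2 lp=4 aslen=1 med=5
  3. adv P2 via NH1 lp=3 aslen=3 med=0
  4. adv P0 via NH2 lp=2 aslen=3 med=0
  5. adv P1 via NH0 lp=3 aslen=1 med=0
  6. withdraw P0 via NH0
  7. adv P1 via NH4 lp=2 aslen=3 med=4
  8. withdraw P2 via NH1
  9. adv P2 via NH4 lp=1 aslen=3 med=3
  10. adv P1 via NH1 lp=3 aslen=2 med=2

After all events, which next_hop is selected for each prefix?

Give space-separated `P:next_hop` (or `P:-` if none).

Answer: P0:NH2 P1:NH0 P2:NH4

Derivation:
Op 1: best P0=NH0 P1=- P2=-
Op 2: best P0=NH2 P1=- P2=-
Op 3: best P0=NH2 P1=- P2=NH1
Op 4: best P0=NH0 P1=- P2=NH1
Op 5: best P0=NH0 P1=NH0 P2=NH1
Op 6: best P0=NH2 P1=NH0 P2=NH1
Op 7: best P0=NH2 P1=NH0 P2=NH1
Op 8: best P0=NH2 P1=NH0 P2=-
Op 9: best P0=NH2 P1=NH0 P2=NH4
Op 10: best P0=NH2 P1=NH0 P2=NH4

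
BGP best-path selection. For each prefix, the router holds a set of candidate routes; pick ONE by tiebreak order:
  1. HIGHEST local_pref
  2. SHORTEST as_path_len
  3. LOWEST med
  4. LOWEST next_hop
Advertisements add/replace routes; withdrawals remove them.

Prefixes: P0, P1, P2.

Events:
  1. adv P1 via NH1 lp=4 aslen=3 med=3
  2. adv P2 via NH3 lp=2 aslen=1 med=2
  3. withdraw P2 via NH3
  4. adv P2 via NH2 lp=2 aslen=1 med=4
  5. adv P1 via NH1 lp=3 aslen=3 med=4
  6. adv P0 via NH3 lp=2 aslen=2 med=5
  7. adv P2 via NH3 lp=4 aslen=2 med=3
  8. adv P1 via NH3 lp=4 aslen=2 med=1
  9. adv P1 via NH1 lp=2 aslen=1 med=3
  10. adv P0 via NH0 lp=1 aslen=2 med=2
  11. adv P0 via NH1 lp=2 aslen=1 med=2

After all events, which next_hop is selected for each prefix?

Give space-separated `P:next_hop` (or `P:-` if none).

Op 1: best P0=- P1=NH1 P2=-
Op 2: best P0=- P1=NH1 P2=NH3
Op 3: best P0=- P1=NH1 P2=-
Op 4: best P0=- P1=NH1 P2=NH2
Op 5: best P0=- P1=NH1 P2=NH2
Op 6: best P0=NH3 P1=NH1 P2=NH2
Op 7: best P0=NH3 P1=NH1 P2=NH3
Op 8: best P0=NH3 P1=NH3 P2=NH3
Op 9: best P0=NH3 P1=NH3 P2=NH3
Op 10: best P0=NH3 P1=NH3 P2=NH3
Op 11: best P0=NH1 P1=NH3 P2=NH3

Answer: P0:NH1 P1:NH3 P2:NH3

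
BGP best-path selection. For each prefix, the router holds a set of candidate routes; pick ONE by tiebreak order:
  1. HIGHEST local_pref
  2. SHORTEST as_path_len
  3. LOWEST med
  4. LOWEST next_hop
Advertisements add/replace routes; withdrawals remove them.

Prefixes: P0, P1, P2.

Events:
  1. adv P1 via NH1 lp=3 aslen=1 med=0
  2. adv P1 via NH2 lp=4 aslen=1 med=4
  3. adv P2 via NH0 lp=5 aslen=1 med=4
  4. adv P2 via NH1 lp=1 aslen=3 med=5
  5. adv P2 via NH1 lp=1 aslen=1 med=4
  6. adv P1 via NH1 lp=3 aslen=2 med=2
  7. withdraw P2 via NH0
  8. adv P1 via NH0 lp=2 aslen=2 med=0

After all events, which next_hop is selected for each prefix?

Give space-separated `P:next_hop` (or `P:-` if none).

Op 1: best P0=- P1=NH1 P2=-
Op 2: best P0=- P1=NH2 P2=-
Op 3: best P0=- P1=NH2 P2=NH0
Op 4: best P0=- P1=NH2 P2=NH0
Op 5: best P0=- P1=NH2 P2=NH0
Op 6: best P0=- P1=NH2 P2=NH0
Op 7: best P0=- P1=NH2 P2=NH1
Op 8: best P0=- P1=NH2 P2=NH1

Answer: P0:- P1:NH2 P2:NH1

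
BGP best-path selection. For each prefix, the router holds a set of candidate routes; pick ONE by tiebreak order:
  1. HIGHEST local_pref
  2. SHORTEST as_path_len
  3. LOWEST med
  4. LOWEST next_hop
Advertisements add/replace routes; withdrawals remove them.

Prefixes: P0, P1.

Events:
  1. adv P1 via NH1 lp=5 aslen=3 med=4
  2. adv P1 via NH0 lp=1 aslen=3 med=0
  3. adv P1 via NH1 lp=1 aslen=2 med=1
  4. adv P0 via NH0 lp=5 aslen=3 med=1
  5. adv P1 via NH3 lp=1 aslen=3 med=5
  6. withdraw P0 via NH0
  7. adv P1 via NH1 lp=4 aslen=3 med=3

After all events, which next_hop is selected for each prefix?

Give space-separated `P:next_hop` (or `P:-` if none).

Op 1: best P0=- P1=NH1
Op 2: best P0=- P1=NH1
Op 3: best P0=- P1=NH1
Op 4: best P0=NH0 P1=NH1
Op 5: best P0=NH0 P1=NH1
Op 6: best P0=- P1=NH1
Op 7: best P0=- P1=NH1

Answer: P0:- P1:NH1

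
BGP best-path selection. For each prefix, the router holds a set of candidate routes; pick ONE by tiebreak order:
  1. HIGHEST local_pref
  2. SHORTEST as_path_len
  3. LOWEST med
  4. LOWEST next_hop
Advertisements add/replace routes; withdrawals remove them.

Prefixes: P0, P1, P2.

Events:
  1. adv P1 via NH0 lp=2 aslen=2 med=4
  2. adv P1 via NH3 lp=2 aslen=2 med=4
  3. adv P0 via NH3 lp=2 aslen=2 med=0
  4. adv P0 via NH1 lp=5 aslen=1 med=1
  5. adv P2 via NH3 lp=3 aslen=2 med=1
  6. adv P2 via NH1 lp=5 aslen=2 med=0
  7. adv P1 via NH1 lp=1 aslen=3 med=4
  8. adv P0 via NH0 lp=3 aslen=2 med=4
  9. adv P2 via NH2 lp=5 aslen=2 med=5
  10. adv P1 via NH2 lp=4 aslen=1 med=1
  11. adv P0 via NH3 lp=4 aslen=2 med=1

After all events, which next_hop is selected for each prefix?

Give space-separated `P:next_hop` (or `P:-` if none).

Answer: P0:NH1 P1:NH2 P2:NH1

Derivation:
Op 1: best P0=- P1=NH0 P2=-
Op 2: best P0=- P1=NH0 P2=-
Op 3: best P0=NH3 P1=NH0 P2=-
Op 4: best P0=NH1 P1=NH0 P2=-
Op 5: best P0=NH1 P1=NH0 P2=NH3
Op 6: best P0=NH1 P1=NH0 P2=NH1
Op 7: best P0=NH1 P1=NH0 P2=NH1
Op 8: best P0=NH1 P1=NH0 P2=NH1
Op 9: best P0=NH1 P1=NH0 P2=NH1
Op 10: best P0=NH1 P1=NH2 P2=NH1
Op 11: best P0=NH1 P1=NH2 P2=NH1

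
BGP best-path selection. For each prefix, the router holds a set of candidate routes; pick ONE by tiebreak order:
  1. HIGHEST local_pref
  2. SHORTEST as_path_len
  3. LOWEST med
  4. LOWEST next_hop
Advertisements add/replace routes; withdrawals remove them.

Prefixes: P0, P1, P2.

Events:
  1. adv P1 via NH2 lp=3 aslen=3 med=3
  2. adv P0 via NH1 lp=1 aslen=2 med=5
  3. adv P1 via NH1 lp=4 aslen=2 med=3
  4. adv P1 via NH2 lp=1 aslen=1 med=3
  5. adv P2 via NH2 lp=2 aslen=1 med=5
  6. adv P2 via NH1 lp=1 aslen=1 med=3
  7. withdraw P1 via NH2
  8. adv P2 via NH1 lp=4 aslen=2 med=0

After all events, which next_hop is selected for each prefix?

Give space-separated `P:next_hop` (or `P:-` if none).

Op 1: best P0=- P1=NH2 P2=-
Op 2: best P0=NH1 P1=NH2 P2=-
Op 3: best P0=NH1 P1=NH1 P2=-
Op 4: best P0=NH1 P1=NH1 P2=-
Op 5: best P0=NH1 P1=NH1 P2=NH2
Op 6: best P0=NH1 P1=NH1 P2=NH2
Op 7: best P0=NH1 P1=NH1 P2=NH2
Op 8: best P0=NH1 P1=NH1 P2=NH1

Answer: P0:NH1 P1:NH1 P2:NH1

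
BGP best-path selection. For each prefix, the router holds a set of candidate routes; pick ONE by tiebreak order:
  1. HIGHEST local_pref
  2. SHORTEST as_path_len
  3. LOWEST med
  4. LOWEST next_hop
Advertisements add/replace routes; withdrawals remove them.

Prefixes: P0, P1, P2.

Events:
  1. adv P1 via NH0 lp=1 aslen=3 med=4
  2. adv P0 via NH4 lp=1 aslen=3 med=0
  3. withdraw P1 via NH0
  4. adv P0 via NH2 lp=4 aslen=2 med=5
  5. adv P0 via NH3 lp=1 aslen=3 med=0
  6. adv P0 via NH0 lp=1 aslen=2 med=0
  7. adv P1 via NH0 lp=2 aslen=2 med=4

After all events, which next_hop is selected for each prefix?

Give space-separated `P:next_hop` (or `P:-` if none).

Answer: P0:NH2 P1:NH0 P2:-

Derivation:
Op 1: best P0=- P1=NH0 P2=-
Op 2: best P0=NH4 P1=NH0 P2=-
Op 3: best P0=NH4 P1=- P2=-
Op 4: best P0=NH2 P1=- P2=-
Op 5: best P0=NH2 P1=- P2=-
Op 6: best P0=NH2 P1=- P2=-
Op 7: best P0=NH2 P1=NH0 P2=-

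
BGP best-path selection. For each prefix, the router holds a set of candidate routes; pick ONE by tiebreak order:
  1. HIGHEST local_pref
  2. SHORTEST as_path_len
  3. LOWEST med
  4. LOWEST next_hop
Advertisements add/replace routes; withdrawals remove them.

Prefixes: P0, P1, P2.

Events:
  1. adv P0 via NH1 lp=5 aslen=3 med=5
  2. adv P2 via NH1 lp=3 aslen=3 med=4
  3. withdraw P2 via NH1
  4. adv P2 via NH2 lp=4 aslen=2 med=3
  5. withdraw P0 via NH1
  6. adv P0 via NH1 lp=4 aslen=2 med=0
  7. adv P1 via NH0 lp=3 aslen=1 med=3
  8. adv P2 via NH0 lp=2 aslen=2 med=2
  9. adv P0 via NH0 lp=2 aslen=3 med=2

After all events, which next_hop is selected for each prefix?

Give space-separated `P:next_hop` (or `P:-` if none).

Op 1: best P0=NH1 P1=- P2=-
Op 2: best P0=NH1 P1=- P2=NH1
Op 3: best P0=NH1 P1=- P2=-
Op 4: best P0=NH1 P1=- P2=NH2
Op 5: best P0=- P1=- P2=NH2
Op 6: best P0=NH1 P1=- P2=NH2
Op 7: best P0=NH1 P1=NH0 P2=NH2
Op 8: best P0=NH1 P1=NH0 P2=NH2
Op 9: best P0=NH1 P1=NH0 P2=NH2

Answer: P0:NH1 P1:NH0 P2:NH2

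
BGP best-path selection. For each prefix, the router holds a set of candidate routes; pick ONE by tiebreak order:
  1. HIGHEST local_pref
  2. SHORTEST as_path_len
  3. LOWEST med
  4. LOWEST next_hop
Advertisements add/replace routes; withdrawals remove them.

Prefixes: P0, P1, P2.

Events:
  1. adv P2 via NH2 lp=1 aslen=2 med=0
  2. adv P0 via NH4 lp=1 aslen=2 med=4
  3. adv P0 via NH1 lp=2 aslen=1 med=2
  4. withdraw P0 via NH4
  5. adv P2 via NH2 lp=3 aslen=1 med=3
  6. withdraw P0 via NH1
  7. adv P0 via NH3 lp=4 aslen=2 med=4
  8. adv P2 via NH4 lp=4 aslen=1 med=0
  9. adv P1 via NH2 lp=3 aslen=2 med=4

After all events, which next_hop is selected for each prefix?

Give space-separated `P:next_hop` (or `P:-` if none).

Answer: P0:NH3 P1:NH2 P2:NH4

Derivation:
Op 1: best P0=- P1=- P2=NH2
Op 2: best P0=NH4 P1=- P2=NH2
Op 3: best P0=NH1 P1=- P2=NH2
Op 4: best P0=NH1 P1=- P2=NH2
Op 5: best P0=NH1 P1=- P2=NH2
Op 6: best P0=- P1=- P2=NH2
Op 7: best P0=NH3 P1=- P2=NH2
Op 8: best P0=NH3 P1=- P2=NH4
Op 9: best P0=NH3 P1=NH2 P2=NH4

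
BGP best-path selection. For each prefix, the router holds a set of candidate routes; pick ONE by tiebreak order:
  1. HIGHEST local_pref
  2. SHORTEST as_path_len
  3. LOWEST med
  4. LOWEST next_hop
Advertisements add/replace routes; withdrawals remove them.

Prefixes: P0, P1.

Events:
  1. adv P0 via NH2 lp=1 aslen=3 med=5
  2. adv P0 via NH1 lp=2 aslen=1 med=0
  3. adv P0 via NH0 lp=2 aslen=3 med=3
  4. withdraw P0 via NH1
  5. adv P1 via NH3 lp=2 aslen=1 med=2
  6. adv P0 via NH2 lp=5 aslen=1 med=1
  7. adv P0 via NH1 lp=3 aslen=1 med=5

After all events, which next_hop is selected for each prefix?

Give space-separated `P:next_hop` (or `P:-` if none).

Answer: P0:NH2 P1:NH3

Derivation:
Op 1: best P0=NH2 P1=-
Op 2: best P0=NH1 P1=-
Op 3: best P0=NH1 P1=-
Op 4: best P0=NH0 P1=-
Op 5: best P0=NH0 P1=NH3
Op 6: best P0=NH2 P1=NH3
Op 7: best P0=NH2 P1=NH3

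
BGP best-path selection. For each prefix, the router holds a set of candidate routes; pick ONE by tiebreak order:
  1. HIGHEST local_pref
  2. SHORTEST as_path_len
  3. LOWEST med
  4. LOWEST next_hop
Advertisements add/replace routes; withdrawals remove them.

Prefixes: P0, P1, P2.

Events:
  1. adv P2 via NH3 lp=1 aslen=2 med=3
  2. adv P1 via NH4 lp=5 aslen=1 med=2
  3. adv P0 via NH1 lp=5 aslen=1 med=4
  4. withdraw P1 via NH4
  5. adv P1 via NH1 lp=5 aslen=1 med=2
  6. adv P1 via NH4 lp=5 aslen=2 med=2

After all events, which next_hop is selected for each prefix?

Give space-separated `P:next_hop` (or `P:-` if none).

Op 1: best P0=- P1=- P2=NH3
Op 2: best P0=- P1=NH4 P2=NH3
Op 3: best P0=NH1 P1=NH4 P2=NH3
Op 4: best P0=NH1 P1=- P2=NH3
Op 5: best P0=NH1 P1=NH1 P2=NH3
Op 6: best P0=NH1 P1=NH1 P2=NH3

Answer: P0:NH1 P1:NH1 P2:NH3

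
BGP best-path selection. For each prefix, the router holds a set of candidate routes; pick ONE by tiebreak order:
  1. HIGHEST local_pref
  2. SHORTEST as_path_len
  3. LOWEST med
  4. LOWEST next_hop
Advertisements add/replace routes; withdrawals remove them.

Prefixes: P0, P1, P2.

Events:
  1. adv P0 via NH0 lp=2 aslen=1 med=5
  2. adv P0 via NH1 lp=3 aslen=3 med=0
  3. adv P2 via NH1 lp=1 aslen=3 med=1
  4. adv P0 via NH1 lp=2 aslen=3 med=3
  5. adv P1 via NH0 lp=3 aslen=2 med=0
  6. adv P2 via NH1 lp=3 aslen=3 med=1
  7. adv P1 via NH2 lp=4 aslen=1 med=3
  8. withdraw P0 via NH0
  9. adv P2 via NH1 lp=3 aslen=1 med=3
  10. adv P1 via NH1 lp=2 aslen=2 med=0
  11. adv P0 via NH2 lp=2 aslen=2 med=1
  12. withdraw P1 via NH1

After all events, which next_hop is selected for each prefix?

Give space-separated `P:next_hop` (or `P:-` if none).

Answer: P0:NH2 P1:NH2 P2:NH1

Derivation:
Op 1: best P0=NH0 P1=- P2=-
Op 2: best P0=NH1 P1=- P2=-
Op 3: best P0=NH1 P1=- P2=NH1
Op 4: best P0=NH0 P1=- P2=NH1
Op 5: best P0=NH0 P1=NH0 P2=NH1
Op 6: best P0=NH0 P1=NH0 P2=NH1
Op 7: best P0=NH0 P1=NH2 P2=NH1
Op 8: best P0=NH1 P1=NH2 P2=NH1
Op 9: best P0=NH1 P1=NH2 P2=NH1
Op 10: best P0=NH1 P1=NH2 P2=NH1
Op 11: best P0=NH2 P1=NH2 P2=NH1
Op 12: best P0=NH2 P1=NH2 P2=NH1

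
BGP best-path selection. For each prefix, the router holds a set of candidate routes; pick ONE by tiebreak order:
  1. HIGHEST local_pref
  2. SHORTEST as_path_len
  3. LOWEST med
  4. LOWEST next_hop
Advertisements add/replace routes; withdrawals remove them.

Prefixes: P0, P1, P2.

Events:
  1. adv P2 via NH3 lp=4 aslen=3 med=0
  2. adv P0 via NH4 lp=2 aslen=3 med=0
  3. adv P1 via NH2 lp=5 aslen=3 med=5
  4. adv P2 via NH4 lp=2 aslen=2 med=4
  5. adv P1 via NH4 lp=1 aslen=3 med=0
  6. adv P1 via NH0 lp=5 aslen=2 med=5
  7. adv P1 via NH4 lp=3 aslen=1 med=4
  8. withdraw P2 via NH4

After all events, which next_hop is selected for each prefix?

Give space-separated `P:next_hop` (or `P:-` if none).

Answer: P0:NH4 P1:NH0 P2:NH3

Derivation:
Op 1: best P0=- P1=- P2=NH3
Op 2: best P0=NH4 P1=- P2=NH3
Op 3: best P0=NH4 P1=NH2 P2=NH3
Op 4: best P0=NH4 P1=NH2 P2=NH3
Op 5: best P0=NH4 P1=NH2 P2=NH3
Op 6: best P0=NH4 P1=NH0 P2=NH3
Op 7: best P0=NH4 P1=NH0 P2=NH3
Op 8: best P0=NH4 P1=NH0 P2=NH3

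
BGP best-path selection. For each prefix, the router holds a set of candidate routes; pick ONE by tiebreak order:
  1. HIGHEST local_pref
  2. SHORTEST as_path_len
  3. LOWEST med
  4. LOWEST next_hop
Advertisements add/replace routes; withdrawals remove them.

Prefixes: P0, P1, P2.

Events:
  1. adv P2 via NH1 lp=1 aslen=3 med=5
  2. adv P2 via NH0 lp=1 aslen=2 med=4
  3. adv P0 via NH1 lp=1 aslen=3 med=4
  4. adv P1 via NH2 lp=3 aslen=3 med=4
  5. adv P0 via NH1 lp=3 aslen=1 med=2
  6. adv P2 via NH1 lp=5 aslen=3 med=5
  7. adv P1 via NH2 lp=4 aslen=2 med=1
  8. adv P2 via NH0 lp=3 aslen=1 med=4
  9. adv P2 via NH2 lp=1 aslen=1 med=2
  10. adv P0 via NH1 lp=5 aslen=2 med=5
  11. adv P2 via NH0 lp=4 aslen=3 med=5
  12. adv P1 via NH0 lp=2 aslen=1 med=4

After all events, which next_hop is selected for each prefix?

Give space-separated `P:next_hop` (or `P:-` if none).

Answer: P0:NH1 P1:NH2 P2:NH1

Derivation:
Op 1: best P0=- P1=- P2=NH1
Op 2: best P0=- P1=- P2=NH0
Op 3: best P0=NH1 P1=- P2=NH0
Op 4: best P0=NH1 P1=NH2 P2=NH0
Op 5: best P0=NH1 P1=NH2 P2=NH0
Op 6: best P0=NH1 P1=NH2 P2=NH1
Op 7: best P0=NH1 P1=NH2 P2=NH1
Op 8: best P0=NH1 P1=NH2 P2=NH1
Op 9: best P0=NH1 P1=NH2 P2=NH1
Op 10: best P0=NH1 P1=NH2 P2=NH1
Op 11: best P0=NH1 P1=NH2 P2=NH1
Op 12: best P0=NH1 P1=NH2 P2=NH1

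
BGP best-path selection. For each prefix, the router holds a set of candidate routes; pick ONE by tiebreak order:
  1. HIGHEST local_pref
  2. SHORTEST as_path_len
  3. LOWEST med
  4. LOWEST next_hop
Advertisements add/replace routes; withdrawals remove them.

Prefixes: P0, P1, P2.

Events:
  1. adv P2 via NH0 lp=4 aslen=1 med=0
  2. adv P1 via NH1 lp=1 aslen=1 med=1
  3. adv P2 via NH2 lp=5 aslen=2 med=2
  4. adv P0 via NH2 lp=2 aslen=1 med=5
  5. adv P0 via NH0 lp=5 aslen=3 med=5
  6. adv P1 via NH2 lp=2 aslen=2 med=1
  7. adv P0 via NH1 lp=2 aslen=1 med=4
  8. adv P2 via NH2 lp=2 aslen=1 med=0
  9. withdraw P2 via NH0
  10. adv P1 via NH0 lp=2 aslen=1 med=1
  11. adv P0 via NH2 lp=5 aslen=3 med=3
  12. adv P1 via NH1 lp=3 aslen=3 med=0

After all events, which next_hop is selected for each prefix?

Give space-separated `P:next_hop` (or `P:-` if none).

Answer: P0:NH2 P1:NH1 P2:NH2

Derivation:
Op 1: best P0=- P1=- P2=NH0
Op 2: best P0=- P1=NH1 P2=NH0
Op 3: best P0=- P1=NH1 P2=NH2
Op 4: best P0=NH2 P1=NH1 P2=NH2
Op 5: best P0=NH0 P1=NH1 P2=NH2
Op 6: best P0=NH0 P1=NH2 P2=NH2
Op 7: best P0=NH0 P1=NH2 P2=NH2
Op 8: best P0=NH0 P1=NH2 P2=NH0
Op 9: best P0=NH0 P1=NH2 P2=NH2
Op 10: best P0=NH0 P1=NH0 P2=NH2
Op 11: best P0=NH2 P1=NH0 P2=NH2
Op 12: best P0=NH2 P1=NH1 P2=NH2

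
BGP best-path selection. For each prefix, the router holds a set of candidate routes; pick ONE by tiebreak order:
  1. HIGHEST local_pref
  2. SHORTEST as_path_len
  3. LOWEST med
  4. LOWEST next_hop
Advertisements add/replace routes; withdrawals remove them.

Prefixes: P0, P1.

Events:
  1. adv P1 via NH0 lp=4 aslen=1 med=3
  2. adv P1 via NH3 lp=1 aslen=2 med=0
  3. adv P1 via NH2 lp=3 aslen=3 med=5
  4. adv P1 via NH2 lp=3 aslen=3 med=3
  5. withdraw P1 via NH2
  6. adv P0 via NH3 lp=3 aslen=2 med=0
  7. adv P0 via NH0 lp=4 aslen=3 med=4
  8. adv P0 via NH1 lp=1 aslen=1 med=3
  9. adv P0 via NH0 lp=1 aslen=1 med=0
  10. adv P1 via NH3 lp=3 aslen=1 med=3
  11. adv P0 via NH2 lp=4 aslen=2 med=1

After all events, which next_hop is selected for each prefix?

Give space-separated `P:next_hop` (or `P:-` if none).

Op 1: best P0=- P1=NH0
Op 2: best P0=- P1=NH0
Op 3: best P0=- P1=NH0
Op 4: best P0=- P1=NH0
Op 5: best P0=- P1=NH0
Op 6: best P0=NH3 P1=NH0
Op 7: best P0=NH0 P1=NH0
Op 8: best P0=NH0 P1=NH0
Op 9: best P0=NH3 P1=NH0
Op 10: best P0=NH3 P1=NH0
Op 11: best P0=NH2 P1=NH0

Answer: P0:NH2 P1:NH0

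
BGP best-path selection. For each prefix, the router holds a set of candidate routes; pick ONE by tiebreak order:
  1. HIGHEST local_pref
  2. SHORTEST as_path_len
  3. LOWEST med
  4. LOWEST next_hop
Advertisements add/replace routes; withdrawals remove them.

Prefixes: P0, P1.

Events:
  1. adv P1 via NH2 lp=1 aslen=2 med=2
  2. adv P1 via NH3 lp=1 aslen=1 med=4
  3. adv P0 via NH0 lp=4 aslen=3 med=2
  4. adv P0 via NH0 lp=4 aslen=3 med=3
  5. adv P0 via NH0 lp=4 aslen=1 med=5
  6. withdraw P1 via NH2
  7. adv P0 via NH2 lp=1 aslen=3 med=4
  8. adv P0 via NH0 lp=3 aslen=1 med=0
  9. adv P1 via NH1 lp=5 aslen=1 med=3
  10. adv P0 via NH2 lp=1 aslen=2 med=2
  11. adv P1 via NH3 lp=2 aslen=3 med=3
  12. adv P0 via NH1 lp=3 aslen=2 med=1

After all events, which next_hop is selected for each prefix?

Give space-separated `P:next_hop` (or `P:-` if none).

Op 1: best P0=- P1=NH2
Op 2: best P0=- P1=NH3
Op 3: best P0=NH0 P1=NH3
Op 4: best P0=NH0 P1=NH3
Op 5: best P0=NH0 P1=NH3
Op 6: best P0=NH0 P1=NH3
Op 7: best P0=NH0 P1=NH3
Op 8: best P0=NH0 P1=NH3
Op 9: best P0=NH0 P1=NH1
Op 10: best P0=NH0 P1=NH1
Op 11: best P0=NH0 P1=NH1
Op 12: best P0=NH0 P1=NH1

Answer: P0:NH0 P1:NH1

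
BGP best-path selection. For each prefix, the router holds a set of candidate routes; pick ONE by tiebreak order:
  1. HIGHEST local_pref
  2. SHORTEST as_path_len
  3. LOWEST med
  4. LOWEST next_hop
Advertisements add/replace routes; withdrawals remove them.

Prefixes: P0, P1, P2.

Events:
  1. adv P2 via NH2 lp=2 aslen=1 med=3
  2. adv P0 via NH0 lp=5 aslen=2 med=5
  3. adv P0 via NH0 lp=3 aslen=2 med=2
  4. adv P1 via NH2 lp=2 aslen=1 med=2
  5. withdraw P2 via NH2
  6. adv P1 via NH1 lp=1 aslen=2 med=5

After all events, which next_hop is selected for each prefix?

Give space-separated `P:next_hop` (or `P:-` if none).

Answer: P0:NH0 P1:NH2 P2:-

Derivation:
Op 1: best P0=- P1=- P2=NH2
Op 2: best P0=NH0 P1=- P2=NH2
Op 3: best P0=NH0 P1=- P2=NH2
Op 4: best P0=NH0 P1=NH2 P2=NH2
Op 5: best P0=NH0 P1=NH2 P2=-
Op 6: best P0=NH0 P1=NH2 P2=-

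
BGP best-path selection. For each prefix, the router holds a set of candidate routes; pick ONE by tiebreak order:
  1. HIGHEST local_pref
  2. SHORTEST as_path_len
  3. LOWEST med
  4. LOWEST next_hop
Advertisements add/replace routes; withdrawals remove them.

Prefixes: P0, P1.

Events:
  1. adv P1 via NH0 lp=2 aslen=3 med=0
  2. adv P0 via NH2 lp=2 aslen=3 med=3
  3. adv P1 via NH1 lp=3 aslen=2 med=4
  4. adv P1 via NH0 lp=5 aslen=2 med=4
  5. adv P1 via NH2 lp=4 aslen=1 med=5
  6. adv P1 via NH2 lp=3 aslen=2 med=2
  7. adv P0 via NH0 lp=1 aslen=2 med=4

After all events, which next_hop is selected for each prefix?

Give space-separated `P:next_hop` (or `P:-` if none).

Answer: P0:NH2 P1:NH0

Derivation:
Op 1: best P0=- P1=NH0
Op 2: best P0=NH2 P1=NH0
Op 3: best P0=NH2 P1=NH1
Op 4: best P0=NH2 P1=NH0
Op 5: best P0=NH2 P1=NH0
Op 6: best P0=NH2 P1=NH0
Op 7: best P0=NH2 P1=NH0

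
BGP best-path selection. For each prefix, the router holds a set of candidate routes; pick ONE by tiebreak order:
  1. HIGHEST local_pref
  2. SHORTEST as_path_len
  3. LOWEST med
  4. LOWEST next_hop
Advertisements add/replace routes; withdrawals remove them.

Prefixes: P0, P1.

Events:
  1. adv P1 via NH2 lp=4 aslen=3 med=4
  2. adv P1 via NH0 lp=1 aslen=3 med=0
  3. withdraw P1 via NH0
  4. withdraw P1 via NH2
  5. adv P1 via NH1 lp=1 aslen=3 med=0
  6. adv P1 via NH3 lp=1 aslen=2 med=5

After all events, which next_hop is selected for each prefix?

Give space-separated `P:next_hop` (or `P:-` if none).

Op 1: best P0=- P1=NH2
Op 2: best P0=- P1=NH2
Op 3: best P0=- P1=NH2
Op 4: best P0=- P1=-
Op 5: best P0=- P1=NH1
Op 6: best P0=- P1=NH3

Answer: P0:- P1:NH3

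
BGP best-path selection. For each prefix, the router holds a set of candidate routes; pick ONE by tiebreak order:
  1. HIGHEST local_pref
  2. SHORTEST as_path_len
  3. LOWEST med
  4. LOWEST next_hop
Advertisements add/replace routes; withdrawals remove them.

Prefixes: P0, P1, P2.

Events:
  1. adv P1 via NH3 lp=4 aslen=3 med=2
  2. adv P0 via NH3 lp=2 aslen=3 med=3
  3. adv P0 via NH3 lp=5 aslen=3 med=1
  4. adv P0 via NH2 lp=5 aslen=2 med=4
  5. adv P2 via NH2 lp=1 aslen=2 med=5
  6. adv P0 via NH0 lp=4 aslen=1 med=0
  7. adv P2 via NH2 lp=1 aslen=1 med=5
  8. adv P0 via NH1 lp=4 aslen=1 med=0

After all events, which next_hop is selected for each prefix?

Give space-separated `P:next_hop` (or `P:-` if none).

Op 1: best P0=- P1=NH3 P2=-
Op 2: best P0=NH3 P1=NH3 P2=-
Op 3: best P0=NH3 P1=NH3 P2=-
Op 4: best P0=NH2 P1=NH3 P2=-
Op 5: best P0=NH2 P1=NH3 P2=NH2
Op 6: best P0=NH2 P1=NH3 P2=NH2
Op 7: best P0=NH2 P1=NH3 P2=NH2
Op 8: best P0=NH2 P1=NH3 P2=NH2

Answer: P0:NH2 P1:NH3 P2:NH2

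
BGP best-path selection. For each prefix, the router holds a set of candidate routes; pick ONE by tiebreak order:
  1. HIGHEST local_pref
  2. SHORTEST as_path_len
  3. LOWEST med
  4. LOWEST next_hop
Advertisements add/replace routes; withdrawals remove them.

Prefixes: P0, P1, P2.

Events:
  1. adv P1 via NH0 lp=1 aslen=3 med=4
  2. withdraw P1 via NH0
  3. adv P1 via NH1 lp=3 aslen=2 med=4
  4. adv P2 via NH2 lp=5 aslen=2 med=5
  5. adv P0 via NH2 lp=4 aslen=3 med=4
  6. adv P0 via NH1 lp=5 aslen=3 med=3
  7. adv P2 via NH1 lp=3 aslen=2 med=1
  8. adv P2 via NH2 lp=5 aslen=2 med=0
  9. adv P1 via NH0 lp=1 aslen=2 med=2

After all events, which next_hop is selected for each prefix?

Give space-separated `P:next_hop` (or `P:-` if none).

Answer: P0:NH1 P1:NH1 P2:NH2

Derivation:
Op 1: best P0=- P1=NH0 P2=-
Op 2: best P0=- P1=- P2=-
Op 3: best P0=- P1=NH1 P2=-
Op 4: best P0=- P1=NH1 P2=NH2
Op 5: best P0=NH2 P1=NH1 P2=NH2
Op 6: best P0=NH1 P1=NH1 P2=NH2
Op 7: best P0=NH1 P1=NH1 P2=NH2
Op 8: best P0=NH1 P1=NH1 P2=NH2
Op 9: best P0=NH1 P1=NH1 P2=NH2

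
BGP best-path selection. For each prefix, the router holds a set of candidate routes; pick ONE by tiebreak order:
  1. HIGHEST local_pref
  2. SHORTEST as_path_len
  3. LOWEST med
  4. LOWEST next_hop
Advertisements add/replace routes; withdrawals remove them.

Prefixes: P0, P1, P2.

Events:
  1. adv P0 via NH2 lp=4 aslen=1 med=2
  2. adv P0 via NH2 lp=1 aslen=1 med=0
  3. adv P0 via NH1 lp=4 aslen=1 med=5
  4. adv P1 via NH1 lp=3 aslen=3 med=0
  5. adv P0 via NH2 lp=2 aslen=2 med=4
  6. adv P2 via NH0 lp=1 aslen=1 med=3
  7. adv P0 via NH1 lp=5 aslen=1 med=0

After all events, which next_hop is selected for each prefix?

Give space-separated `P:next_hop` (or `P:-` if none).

Op 1: best P0=NH2 P1=- P2=-
Op 2: best P0=NH2 P1=- P2=-
Op 3: best P0=NH1 P1=- P2=-
Op 4: best P0=NH1 P1=NH1 P2=-
Op 5: best P0=NH1 P1=NH1 P2=-
Op 6: best P0=NH1 P1=NH1 P2=NH0
Op 7: best P0=NH1 P1=NH1 P2=NH0

Answer: P0:NH1 P1:NH1 P2:NH0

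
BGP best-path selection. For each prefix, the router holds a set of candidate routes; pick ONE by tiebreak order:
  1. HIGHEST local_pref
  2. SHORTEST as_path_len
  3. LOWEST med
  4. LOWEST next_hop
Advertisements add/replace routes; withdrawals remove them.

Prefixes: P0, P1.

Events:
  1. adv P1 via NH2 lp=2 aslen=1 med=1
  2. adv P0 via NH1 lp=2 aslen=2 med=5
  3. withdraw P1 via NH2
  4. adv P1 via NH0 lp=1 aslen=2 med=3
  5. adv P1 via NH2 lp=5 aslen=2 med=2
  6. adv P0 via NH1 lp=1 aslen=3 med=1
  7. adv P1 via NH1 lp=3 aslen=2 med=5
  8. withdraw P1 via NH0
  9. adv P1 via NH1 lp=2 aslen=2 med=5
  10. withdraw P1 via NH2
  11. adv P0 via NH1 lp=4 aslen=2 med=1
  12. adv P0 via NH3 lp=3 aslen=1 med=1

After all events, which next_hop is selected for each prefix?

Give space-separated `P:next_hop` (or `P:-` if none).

Answer: P0:NH1 P1:NH1

Derivation:
Op 1: best P0=- P1=NH2
Op 2: best P0=NH1 P1=NH2
Op 3: best P0=NH1 P1=-
Op 4: best P0=NH1 P1=NH0
Op 5: best P0=NH1 P1=NH2
Op 6: best P0=NH1 P1=NH2
Op 7: best P0=NH1 P1=NH2
Op 8: best P0=NH1 P1=NH2
Op 9: best P0=NH1 P1=NH2
Op 10: best P0=NH1 P1=NH1
Op 11: best P0=NH1 P1=NH1
Op 12: best P0=NH1 P1=NH1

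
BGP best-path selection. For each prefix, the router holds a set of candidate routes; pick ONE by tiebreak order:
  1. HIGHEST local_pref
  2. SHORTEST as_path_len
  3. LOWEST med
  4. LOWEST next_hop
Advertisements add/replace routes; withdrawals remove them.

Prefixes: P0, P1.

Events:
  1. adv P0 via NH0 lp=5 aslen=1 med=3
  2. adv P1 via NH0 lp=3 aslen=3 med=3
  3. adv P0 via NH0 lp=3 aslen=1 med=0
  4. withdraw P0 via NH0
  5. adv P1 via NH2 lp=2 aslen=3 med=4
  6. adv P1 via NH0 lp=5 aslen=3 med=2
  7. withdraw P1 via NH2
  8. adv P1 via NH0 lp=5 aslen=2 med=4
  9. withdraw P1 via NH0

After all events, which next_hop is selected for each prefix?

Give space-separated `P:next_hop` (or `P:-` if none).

Answer: P0:- P1:-

Derivation:
Op 1: best P0=NH0 P1=-
Op 2: best P0=NH0 P1=NH0
Op 3: best P0=NH0 P1=NH0
Op 4: best P0=- P1=NH0
Op 5: best P0=- P1=NH0
Op 6: best P0=- P1=NH0
Op 7: best P0=- P1=NH0
Op 8: best P0=- P1=NH0
Op 9: best P0=- P1=-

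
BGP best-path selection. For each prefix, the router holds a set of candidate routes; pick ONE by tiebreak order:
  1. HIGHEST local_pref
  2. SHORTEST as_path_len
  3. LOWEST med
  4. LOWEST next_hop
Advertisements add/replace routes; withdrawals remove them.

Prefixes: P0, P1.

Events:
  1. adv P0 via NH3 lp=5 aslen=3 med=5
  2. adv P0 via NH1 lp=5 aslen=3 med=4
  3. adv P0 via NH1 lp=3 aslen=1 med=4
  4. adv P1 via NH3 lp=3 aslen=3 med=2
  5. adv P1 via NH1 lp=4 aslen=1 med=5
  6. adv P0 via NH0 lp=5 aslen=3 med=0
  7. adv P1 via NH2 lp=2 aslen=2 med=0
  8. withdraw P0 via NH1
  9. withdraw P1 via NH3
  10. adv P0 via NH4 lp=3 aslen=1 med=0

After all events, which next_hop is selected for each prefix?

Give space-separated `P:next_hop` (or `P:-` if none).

Op 1: best P0=NH3 P1=-
Op 2: best P0=NH1 P1=-
Op 3: best P0=NH3 P1=-
Op 4: best P0=NH3 P1=NH3
Op 5: best P0=NH3 P1=NH1
Op 6: best P0=NH0 P1=NH1
Op 7: best P0=NH0 P1=NH1
Op 8: best P0=NH0 P1=NH1
Op 9: best P0=NH0 P1=NH1
Op 10: best P0=NH0 P1=NH1

Answer: P0:NH0 P1:NH1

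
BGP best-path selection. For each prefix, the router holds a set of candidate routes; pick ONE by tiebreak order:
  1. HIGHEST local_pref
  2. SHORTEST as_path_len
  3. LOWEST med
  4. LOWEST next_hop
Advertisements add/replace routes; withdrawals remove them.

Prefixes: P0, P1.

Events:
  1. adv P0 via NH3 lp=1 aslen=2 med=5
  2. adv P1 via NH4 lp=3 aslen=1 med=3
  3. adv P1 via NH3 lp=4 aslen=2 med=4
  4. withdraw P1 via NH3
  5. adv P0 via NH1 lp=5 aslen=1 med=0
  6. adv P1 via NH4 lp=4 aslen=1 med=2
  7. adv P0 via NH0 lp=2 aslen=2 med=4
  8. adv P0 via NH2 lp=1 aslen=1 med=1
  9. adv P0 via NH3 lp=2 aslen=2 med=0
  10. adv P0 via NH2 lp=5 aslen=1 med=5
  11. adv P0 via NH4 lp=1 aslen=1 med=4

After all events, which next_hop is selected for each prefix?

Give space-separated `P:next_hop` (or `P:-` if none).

Answer: P0:NH1 P1:NH4

Derivation:
Op 1: best P0=NH3 P1=-
Op 2: best P0=NH3 P1=NH4
Op 3: best P0=NH3 P1=NH3
Op 4: best P0=NH3 P1=NH4
Op 5: best P0=NH1 P1=NH4
Op 6: best P0=NH1 P1=NH4
Op 7: best P0=NH1 P1=NH4
Op 8: best P0=NH1 P1=NH4
Op 9: best P0=NH1 P1=NH4
Op 10: best P0=NH1 P1=NH4
Op 11: best P0=NH1 P1=NH4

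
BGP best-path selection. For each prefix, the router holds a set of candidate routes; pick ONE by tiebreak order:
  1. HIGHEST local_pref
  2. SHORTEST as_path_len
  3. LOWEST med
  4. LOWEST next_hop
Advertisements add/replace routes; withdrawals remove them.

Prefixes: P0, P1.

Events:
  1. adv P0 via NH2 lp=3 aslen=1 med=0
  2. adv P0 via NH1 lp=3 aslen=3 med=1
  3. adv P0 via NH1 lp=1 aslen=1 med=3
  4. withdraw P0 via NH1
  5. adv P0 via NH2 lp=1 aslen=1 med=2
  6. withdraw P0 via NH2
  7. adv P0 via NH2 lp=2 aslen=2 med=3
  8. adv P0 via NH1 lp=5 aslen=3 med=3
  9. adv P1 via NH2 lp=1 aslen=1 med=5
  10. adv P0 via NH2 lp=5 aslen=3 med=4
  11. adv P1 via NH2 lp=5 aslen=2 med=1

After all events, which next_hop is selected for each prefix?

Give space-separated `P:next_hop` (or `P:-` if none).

Op 1: best P0=NH2 P1=-
Op 2: best P0=NH2 P1=-
Op 3: best P0=NH2 P1=-
Op 4: best P0=NH2 P1=-
Op 5: best P0=NH2 P1=-
Op 6: best P0=- P1=-
Op 7: best P0=NH2 P1=-
Op 8: best P0=NH1 P1=-
Op 9: best P0=NH1 P1=NH2
Op 10: best P0=NH1 P1=NH2
Op 11: best P0=NH1 P1=NH2

Answer: P0:NH1 P1:NH2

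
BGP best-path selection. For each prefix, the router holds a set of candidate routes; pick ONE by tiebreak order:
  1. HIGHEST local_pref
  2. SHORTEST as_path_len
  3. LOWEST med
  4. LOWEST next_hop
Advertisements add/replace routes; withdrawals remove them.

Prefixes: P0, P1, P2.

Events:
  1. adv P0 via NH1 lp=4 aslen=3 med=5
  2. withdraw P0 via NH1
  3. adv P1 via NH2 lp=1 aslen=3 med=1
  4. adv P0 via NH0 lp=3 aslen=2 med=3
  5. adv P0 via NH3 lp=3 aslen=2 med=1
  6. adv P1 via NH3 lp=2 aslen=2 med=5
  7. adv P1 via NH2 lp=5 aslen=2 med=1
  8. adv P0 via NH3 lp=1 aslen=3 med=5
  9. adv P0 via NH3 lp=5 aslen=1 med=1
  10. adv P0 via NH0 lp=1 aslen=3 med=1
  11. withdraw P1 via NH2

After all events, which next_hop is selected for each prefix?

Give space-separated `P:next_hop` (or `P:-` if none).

Answer: P0:NH3 P1:NH3 P2:-

Derivation:
Op 1: best P0=NH1 P1=- P2=-
Op 2: best P0=- P1=- P2=-
Op 3: best P0=- P1=NH2 P2=-
Op 4: best P0=NH0 P1=NH2 P2=-
Op 5: best P0=NH3 P1=NH2 P2=-
Op 6: best P0=NH3 P1=NH3 P2=-
Op 7: best P0=NH3 P1=NH2 P2=-
Op 8: best P0=NH0 P1=NH2 P2=-
Op 9: best P0=NH3 P1=NH2 P2=-
Op 10: best P0=NH3 P1=NH2 P2=-
Op 11: best P0=NH3 P1=NH3 P2=-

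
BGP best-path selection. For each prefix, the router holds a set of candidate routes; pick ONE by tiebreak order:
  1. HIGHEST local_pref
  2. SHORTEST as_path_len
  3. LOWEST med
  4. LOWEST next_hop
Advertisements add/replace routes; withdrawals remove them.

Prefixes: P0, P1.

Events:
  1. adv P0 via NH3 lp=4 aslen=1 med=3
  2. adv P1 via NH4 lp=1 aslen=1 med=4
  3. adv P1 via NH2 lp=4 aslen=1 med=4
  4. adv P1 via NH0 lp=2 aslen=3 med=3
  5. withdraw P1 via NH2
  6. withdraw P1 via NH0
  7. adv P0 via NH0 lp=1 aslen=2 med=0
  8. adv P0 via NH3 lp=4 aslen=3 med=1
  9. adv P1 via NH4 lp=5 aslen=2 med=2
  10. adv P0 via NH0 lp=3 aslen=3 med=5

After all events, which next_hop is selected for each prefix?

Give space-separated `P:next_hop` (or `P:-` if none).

Answer: P0:NH3 P1:NH4

Derivation:
Op 1: best P0=NH3 P1=-
Op 2: best P0=NH3 P1=NH4
Op 3: best P0=NH3 P1=NH2
Op 4: best P0=NH3 P1=NH2
Op 5: best P0=NH3 P1=NH0
Op 6: best P0=NH3 P1=NH4
Op 7: best P0=NH3 P1=NH4
Op 8: best P0=NH3 P1=NH4
Op 9: best P0=NH3 P1=NH4
Op 10: best P0=NH3 P1=NH4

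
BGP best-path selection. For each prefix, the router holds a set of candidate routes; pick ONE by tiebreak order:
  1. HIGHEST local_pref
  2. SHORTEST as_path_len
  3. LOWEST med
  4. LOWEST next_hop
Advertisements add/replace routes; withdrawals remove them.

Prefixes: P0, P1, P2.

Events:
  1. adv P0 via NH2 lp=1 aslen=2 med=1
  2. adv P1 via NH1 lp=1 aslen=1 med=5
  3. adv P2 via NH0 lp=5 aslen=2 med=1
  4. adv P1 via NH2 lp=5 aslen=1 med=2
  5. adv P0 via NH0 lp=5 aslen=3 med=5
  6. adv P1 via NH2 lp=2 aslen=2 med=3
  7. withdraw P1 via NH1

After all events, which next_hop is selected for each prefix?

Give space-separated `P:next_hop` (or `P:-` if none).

Op 1: best P0=NH2 P1=- P2=-
Op 2: best P0=NH2 P1=NH1 P2=-
Op 3: best P0=NH2 P1=NH1 P2=NH0
Op 4: best P0=NH2 P1=NH2 P2=NH0
Op 5: best P0=NH0 P1=NH2 P2=NH0
Op 6: best P0=NH0 P1=NH2 P2=NH0
Op 7: best P0=NH0 P1=NH2 P2=NH0

Answer: P0:NH0 P1:NH2 P2:NH0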